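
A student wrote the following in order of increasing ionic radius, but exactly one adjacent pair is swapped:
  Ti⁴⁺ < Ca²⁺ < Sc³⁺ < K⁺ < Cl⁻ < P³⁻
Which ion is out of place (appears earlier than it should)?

Ca²⁺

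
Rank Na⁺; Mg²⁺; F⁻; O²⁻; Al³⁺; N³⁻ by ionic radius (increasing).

Isoelectronic series (10 e⁻ each). Size is set by nuclear charge: more protons means a smaller ion. Al³⁺ (Z=13), Mg²⁺ (Z=12), Na⁺ (Z=11), F⁻ (Z=9), O²⁻ (Z=8), N³⁻ (Z=7).

Al³⁺ < Mg²⁺ < Na⁺ < F⁻ < O²⁻ < N³⁻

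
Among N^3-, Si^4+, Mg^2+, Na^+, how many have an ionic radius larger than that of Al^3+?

All of these have 10 electrons (isoelectronic). With the same electron cloud, the ion with the most protons pulls it in tightest. Nuclear charges: Si^4+ (Z=14), Al^3+ (Z=13), Mg^2+ (Z=12), Na^+ (Z=11), N^3- (Z=7). Highest Z is smallest.
Placing each against Al^3+: smaller — Si^4+; larger — Mg^2+, Na^+, N^3-. So 3 are larger.

3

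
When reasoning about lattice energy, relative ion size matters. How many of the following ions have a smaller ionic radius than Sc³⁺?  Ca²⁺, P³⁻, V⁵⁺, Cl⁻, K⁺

Each ion has 18 electrons. The ranking follows nuclear charge in reverse — greater Z gives a smaller radius. V⁵⁺ (Z=23), Sc³⁺ (Z=21), Ca²⁺ (Z=20), K⁺ (Z=19), Cl⁻ (Z=17), P³⁻ (Z=15).
Overall: V⁵⁺ < Sc³⁺ < Ca²⁺ < K⁺ < Cl⁻ < P³⁻. Sc³⁺ has 1 below it and 4 above. That's 1.

1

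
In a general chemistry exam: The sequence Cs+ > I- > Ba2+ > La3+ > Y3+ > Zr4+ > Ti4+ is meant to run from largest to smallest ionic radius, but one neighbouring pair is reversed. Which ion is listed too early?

Cs+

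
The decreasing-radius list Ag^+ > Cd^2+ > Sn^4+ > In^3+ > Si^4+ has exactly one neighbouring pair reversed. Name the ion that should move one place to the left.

Check each adjacent pair. Sn^4+ and In^3+ are reversed: both have 46 electrons but Z(Sn)=50 > Z(In)=49, so Sn^4+ should be the smaller of the two. No other neighbouring pair contradicts the periodic trends, so In^3+ is the ion listed too late.

In^3+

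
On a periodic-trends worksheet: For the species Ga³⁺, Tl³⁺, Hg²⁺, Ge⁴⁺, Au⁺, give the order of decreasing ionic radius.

Electron counts and nuclear charges: Ge⁴⁺: 28 e⁻, Z=32, Ga³⁺: 28 e⁻, Z=31, Tl³⁺: 78 e⁻, Z=81, Hg²⁺: 78 e⁻, Z=80, Au⁺: 78 e⁻, Z=79. Ge⁴⁺ < Ga³⁺ (isoelectronic, higher Z=32 is smaller); Ga³⁺ < Tl³⁺ (same group, period 4 vs 6); Tl³⁺ < Hg²⁺ (both 78 e⁻, Z=81>80); Hg²⁺ < Au⁺ (both 78 e⁻, Z=80>79).

Au⁺ > Hg²⁺ > Tl³⁺ > Ga³⁺ > Ge⁴⁺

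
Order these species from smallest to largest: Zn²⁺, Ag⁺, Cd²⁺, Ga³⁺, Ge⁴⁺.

Ge⁴⁺ < Ga³⁺ < Zn²⁺ < Cd²⁺ < Ag⁺

Electron counts and nuclear charges: Ge⁴⁺ (Z=32, 28 e⁻), Ga³⁺ (Z=31, 28 e⁻), Zn²⁺ (Z=30, 28 e⁻), Cd²⁺ (Z=48, 46 e⁻), Ag⁺ (Z=47, 46 e⁻). Ge⁴⁺ < Ga³⁺ (both 28 e⁻, Z=32>31); Ga³⁺ < Zn²⁺ (both 28 e⁻, Z=31>30); Zn²⁺ < Cd²⁺ (same group, 1 shell fewer); Cd²⁺ < Ag⁺ (both 46 e⁻, Z=48>47).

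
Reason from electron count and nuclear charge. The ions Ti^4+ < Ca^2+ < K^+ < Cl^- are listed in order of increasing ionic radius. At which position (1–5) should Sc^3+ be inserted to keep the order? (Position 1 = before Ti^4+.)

2

Each ion has 18 electrons. The ranking follows nuclear charge in reverse — greater Z gives a smaller radius. Ti^4+ (Z=22), Sc^3+ (Z=21), Ca^2+ (Z=20), K^+ (Z=19), Cl^- (Z=17).
With Sc^3+ included the full order is Ti^4+ < Sc^3+ < Ca^2+ < K^+ < Cl^-, so it takes position 2.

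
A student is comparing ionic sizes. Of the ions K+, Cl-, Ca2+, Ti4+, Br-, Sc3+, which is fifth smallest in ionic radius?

Cl-

First list Z and electron count for each: Ti4+ has 18 e⁻ (Z=22), Sc3+ has 18 e⁻ (Z=21), Ca2+ has 18 e⁻ (Z=20), K+ has 18 e⁻ (Z=19), Cl- has 18 e⁻ (Z=17), Br- has 36 e⁻ (Z=35). Ti4+ < Sc3+ (both 18 e⁻, Z=22>21); Sc3+ < Ca2+ (isoelectronic, higher Z=21 is smaller); Ca2+ < K+ (isoelectronic, higher Z=20 is smaller); K+ < Cl- (both 18 e⁻, Z=19>17); Cl- < Br- (same group, period 3 vs 4).
Full ascending order: Ti4+ < Sc3+ < Ca2+ < K+ < Cl- < Br-. Counting from the smallest, position 5 is Cl-.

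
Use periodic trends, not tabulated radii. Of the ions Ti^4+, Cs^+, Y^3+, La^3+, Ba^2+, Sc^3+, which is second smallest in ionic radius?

Work out protons and electrons: Ti^4+ (Z=22, 18 e⁻), Sc^3+ (Z=21, 18 e⁻), Y^3+ (Z=39, 36 e⁻), La^3+ (Z=57, 54 e⁻), Ba^2+ (Z=56, 54 e⁻), Cs^+ (Z=55, 54 e⁻). Ti^4+ < Sc^3+ (both 18 e⁻, Z=22>21); Sc^3+ < Y^3+ (same group, period 4 vs 5); Y^3+ < La^3+ (same group, period 5 vs 6); La^3+ < Ba^2+ (isoelectronic, higher Z=57 is smaller); Ba^2+ < Cs^+ (both 54 e⁻, Z=56>55).
So the order is Ti^4+ < Sc^3+ < Y^3+ < La^3+ < Ba^2+ < Cs^+; the 2nd-smallest ion is Sc^3+.

Sc^3+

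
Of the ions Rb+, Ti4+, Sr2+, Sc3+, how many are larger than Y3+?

Tabulating Z and e⁻: Ti4+: 18 e⁻, Z=22, Sc3+: 18 e⁻, Z=21, Y3+: 36 e⁻, Z=39, Sr2+: 36 e⁻, Z=38, Rb+: 36 e⁻, Z=37. Ti4+ < Sc3+ (isoelectronic, higher Z=22 is smaller); Sc3+ < Y3+ (same group, period 4 vs 5); Y3+ < Sr2+ (both 36 e⁻, Z=39>38); Sr2+ < Rb+ (both 36 e⁻, Z=38>37).
Relative to Y3+, the ions that are larger are Sr2+, Rb+. Count: 2.

2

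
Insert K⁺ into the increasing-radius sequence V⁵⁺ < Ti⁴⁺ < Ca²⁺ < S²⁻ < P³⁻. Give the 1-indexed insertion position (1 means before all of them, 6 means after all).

All of these have 18 electrons (isoelectronic). With the same electron cloud, the ion with the most protons pulls it in tightest. Nuclear charges: V⁵⁺ (Z=23), Ti⁴⁺ (Z=22), Ca²⁺ (Z=20), K⁺ (Z=19), S²⁻ (Z=16), P³⁻ (Z=15). Highest Z is smallest.
Putting K⁺ in gives V⁵⁺ < Ti⁴⁺ < Ca²⁺ < K⁺ < S²⁻ < P³⁻; it lands at slot 4.

4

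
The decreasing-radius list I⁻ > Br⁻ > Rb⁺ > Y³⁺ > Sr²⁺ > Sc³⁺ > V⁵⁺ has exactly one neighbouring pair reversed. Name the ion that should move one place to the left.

Sr²⁺

Check each adjacent pair. Y³⁺ and Sr²⁺ are reversed: they are isoelectronic (36 e⁻) and Y has more protons than Sr (39 vs 38), making Y³⁺ smaller. No other neighbouring pair contradicts the periodic trends, so Sr²⁺ is the ion listed too late.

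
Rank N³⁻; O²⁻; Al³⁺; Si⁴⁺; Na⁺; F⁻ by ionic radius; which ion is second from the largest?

Each ion has 10 electrons. The ranking follows nuclear charge in reverse — greater Z gives a smaller radius. Si⁴⁺ (Z=14), Al³⁺ (Z=13), Na⁺ (Z=11), F⁻ (Z=9), O²⁻ (Z=8), N³⁻ (Z=7).
Ordering: Si⁴⁺ < Al³⁺ < Na⁺ < F⁻ < O²⁻ < N³⁻. The second largest is O²⁻.

O²⁻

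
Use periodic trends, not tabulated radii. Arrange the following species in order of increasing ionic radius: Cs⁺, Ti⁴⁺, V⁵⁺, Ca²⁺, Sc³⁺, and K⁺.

V⁵⁺ < Ti⁴⁺ < Sc³⁺ < Ca²⁺ < K⁺ < Cs⁺

Tabulating Z and e⁻: V⁵⁺: 18 e⁻, Z=23, Ti⁴⁺: 18 e⁻, Z=22, Sc³⁺: 18 e⁻, Z=21, Ca²⁺: 18 e⁻, Z=20, K⁺: 18 e⁻, Z=19, Cs⁺: 54 e⁻, Z=55. V⁵⁺ < Ti⁴⁺ (isoelectronic, higher Z=23 is smaller); Ti⁴⁺ < Sc³⁺ (isoelectronic, higher Z=22 is smaller); Sc³⁺ < Ca²⁺ (isoelectronic, higher Z=21 is smaller); Ca²⁺ < K⁺ (isoelectronic, higher Z=20 is smaller); K⁺ < Cs⁺ (same group, 2 shells fewer).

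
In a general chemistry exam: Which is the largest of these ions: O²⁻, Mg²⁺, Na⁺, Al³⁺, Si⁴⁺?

All of these have 10 electrons (isoelectronic). With the same electron cloud, the ion with the most protons pulls it in tightest. Nuclear charges: Si⁴⁺ (Z=14), Al³⁺ (Z=13), Mg²⁺ (Z=12), Na⁺ (Z=11), O²⁻ (Z=8). Highest Z is smallest.

O²⁻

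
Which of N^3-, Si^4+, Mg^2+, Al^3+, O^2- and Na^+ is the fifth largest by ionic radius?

Al^3+

Isoelectronic series (10 e⁻ each). Size is set by nuclear charge: more protons means a smaller ion. Si^4+ (Z=14), Al^3+ (Z=13), Mg^2+ (Z=12), Na^+ (Z=11), O^2- (Z=8), N^3- (Z=7).
Ordering: Si^4+ < Al^3+ < Mg^2+ < Na^+ < O^2- < N^3-. The fifth largest is Al^3+.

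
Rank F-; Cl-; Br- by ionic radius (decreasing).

Br- > Cl- > F-

Same group, same charge. Going down the group adds an extra shell of electrons, so the ion gets larger: F- is highest in the group and smallest.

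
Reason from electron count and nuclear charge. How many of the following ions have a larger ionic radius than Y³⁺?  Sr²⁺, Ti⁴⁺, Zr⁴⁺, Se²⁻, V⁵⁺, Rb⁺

Electron counts and nuclear charges: V⁵⁺ (Z=23, 18 e⁻), Ti⁴⁺ (Z=22, 18 e⁻), Zr⁴⁺ (Z=40, 36 e⁻), Y³⁺ (Z=39, 36 e⁻), Sr²⁺ (Z=38, 36 e⁻), Rb⁺ (Z=37, 36 e⁻), Se²⁻ (Z=34, 36 e⁻). V⁵⁺ < Ti⁴⁺ (both 18 e⁻, Z=23>22); Ti⁴⁺ < Zr⁴⁺ (same group, 1 shell fewer); Zr⁴⁺ < Y³⁺ (isoelectronic, higher Z=40 is smaller); Y³⁺ < Sr²⁺ (both 36 e⁻, Z=39>38); Sr²⁺ < Rb⁺ (isoelectronic, higher Z=38 is smaller); Rb⁺ < Se²⁻ (isoelectronic, higher Z=37 is smaller).
Placing each against Y³⁺: smaller — V⁵⁺, Ti⁴⁺, Zr⁴⁺; larger — Sr²⁺, Rb⁺, Se²⁻. That's 3.

3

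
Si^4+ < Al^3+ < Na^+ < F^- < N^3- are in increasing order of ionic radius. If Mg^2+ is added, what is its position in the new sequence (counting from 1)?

3

All of these have 10 electrons (isoelectronic). With the same electron cloud, the ion with the most protons pulls it in tightest. Nuclear charges: Si^4+ (Z=14), Al^3+ (Z=13), Mg^2+ (Z=12), Na^+ (Z=11), F^- (Z=9), N^3- (Z=7). Highest Z is smallest.
The complete sequence is Si^4+ < Al^3+ < Mg^2+ < Na^+ < F^- < N^3-. Mg^2+ sits at position 3.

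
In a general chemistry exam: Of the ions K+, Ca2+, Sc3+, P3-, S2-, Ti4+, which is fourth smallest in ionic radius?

Isoelectronic series (18 e⁻ each). Size is set by nuclear charge: more protons means a smaller ion. Ti4+ (Z=22), Sc3+ (Z=21), Ca2+ (Z=20), K+ (Z=19), S2- (Z=16), P3- (Z=15).
So the order is Ti4+ < Sc3+ < Ca2+ < K+ < S2- < P3-; the 4th-smallest ion is K+.

K+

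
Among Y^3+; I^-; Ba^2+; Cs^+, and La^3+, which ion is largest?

I^-

Tabulating Z and e⁻: Y^3+: 36 e⁻, Z=39, La^3+: 54 e⁻, Z=57, Ba^2+: 54 e⁻, Z=56, Cs^+: 54 e⁻, Z=55, I^-: 54 e⁻, Z=53. Y^3+ < La^3+ (same group, period 5 vs 6); La^3+ < Ba^2+ (isoelectronic, higher Z=57 is smaller); Ba^2+ < Cs^+ (isoelectronic, higher Z=56 is smaller); Cs^+ < I^- (both 54 e⁻, Z=55>53).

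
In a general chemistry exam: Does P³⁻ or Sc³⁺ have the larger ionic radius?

P³⁻

Each ion has 18 electrons. The ranking follows nuclear charge in reverse — greater Z gives a smaller radius. Sc³⁺ (Z=21), P³⁻ (Z=15).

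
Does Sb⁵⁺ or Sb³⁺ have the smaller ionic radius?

Sb⁵⁺

These are all Sb ions. Removing more electrons (higher positive charge) pulls the remaining electrons in closer, so Sb⁵⁺ is smallest and Sb³⁺ is largest.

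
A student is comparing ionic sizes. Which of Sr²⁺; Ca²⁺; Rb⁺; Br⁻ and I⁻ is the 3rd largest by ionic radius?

Electron counts and nuclear charges: Ca²⁺ has 18 e⁻ (Z=20), Sr²⁺ has 36 e⁻ (Z=38), Rb⁺ has 36 e⁻ (Z=37), Br⁻ has 36 e⁻ (Z=35), I⁻ has 54 e⁻ (Z=53). Ca²⁺ < Sr²⁺ (same group, period 4 vs 5); Sr²⁺ < Rb⁺ (isoelectronic, higher Z=38 is smaller); Rb⁺ < Br⁻ (both 36 e⁻, Z=37>35); Br⁻ < I⁻ (same group, 1 shell fewer).
Full ascending order: Ca²⁺ < Sr²⁺ < Rb⁺ < Br⁻ < I⁻. Counting from the largest, position 3 is Rb⁺.

Rb⁺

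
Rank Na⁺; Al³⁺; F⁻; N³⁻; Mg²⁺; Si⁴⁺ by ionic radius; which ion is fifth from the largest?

Al³⁺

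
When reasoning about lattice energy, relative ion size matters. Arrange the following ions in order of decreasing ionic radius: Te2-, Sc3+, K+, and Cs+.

Electron counts and nuclear charges: Sc3+: 18 e⁻, Z=21, K+: 18 e⁻, Z=19, Cs+: 54 e⁻, Z=55, Te2-: 54 e⁻, Z=52. Sc3+ < K+ (isoelectronic, higher Z=21 is smaller); K+ < Cs+ (same group, 2 shells fewer); Cs+ < Te2- (both 54 e⁻, Z=55>52).

Te2- > Cs+ > K+ > Sc3+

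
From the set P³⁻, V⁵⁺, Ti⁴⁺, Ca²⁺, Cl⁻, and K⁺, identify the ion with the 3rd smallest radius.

All of these have 18 electrons (isoelectronic). With the same electron cloud, the ion with the most protons pulls it in tightest. Nuclear charges: V⁵⁺ (Z=23), Ti⁴⁺ (Z=22), Ca²⁺ (Z=20), K⁺ (Z=19), Cl⁻ (Z=17), P³⁻ (Z=15). Highest Z is smallest.
That gives V⁵⁺ < Ti⁴⁺ < Ca²⁺ < K⁺ < Cl⁻ < P³⁻. From the smallest end, number 3 is Ca²⁺.

Ca²⁺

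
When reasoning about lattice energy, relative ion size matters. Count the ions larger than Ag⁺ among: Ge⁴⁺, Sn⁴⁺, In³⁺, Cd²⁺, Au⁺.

1

Tabulating Z and e⁻: Ge⁴⁺: 28 e⁻, Z=32, Sn⁴⁺: 46 e⁻, Z=50, In³⁺: 46 e⁻, Z=49, Cd²⁺: 46 e⁻, Z=48, Ag⁺: 46 e⁻, Z=47, Au⁺: 78 e⁻, Z=79. Ge⁴⁺ < Sn⁴⁺ (same group, period 4 vs 5); Sn⁴⁺ < In³⁺ (isoelectronic, higher Z=50 is smaller); In³⁺ < Cd²⁺ (both 46 e⁻, Z=49>48); Cd²⁺ < Ag⁺ (both 46 e⁻, Z=48>47); Ag⁺ < Au⁺ (same group, period 5 vs 6).
Ordering all of them (including Ag⁺) by radius gives Ge⁴⁺ < Sn⁴⁺ < In³⁺ < Cd²⁺ < Ag⁺ < Au⁺. Count: 1.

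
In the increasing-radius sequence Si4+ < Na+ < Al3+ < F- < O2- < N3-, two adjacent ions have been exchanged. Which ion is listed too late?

The pair Na+, Al3+ is the wrong way round — they are isoelectronic (10 e⁻) and Al has more protons than Na (13 vs 11), making Al3+ smaller. All other adjacent pairs agree with periodic trends, so Al3+ is the misplaced ion.

Al3+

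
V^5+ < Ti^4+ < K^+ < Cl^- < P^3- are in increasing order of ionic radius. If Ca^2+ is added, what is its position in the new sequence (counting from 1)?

These species are isoelectronic with 18 electrons. The only difference is the number of protons: V^5+ (Z=23), Ti^4+ (Z=22), Ca^2+ (Z=20), K^+ (Z=19), Cl^- (Z=17), P^3- (Z=15). The strongest nuclear pull (V^5+) gives the smallest ion.
With Ca^2+ included the full order is V^5+ < Ti^4+ < Ca^2+ < K^+ < Cl^- < P^3-, so it takes position 3.

3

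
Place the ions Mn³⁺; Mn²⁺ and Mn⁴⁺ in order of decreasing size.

Mn²⁺ > Mn³⁺ > Mn⁴⁺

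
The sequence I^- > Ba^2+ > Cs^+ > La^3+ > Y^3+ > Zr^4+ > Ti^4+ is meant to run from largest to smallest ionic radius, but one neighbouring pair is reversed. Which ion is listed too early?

Check each adjacent pair. Ba^2+ and Cs^+ are reversed: they are isoelectronic (54 e⁻) and Ba has more protons than Cs (56 vs 55), making Ba^2+ smaller. No other neighbouring pair contradicts the periodic trends, so Ba^2+ is the ion listed too early.

Ba^2+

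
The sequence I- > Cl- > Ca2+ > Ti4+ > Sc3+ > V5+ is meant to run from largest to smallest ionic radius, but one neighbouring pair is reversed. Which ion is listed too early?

Scanning neighbour by neighbour, only Ti4+/Sc3+ violates a trend: Ti4+ and Sc3+ share 18 electrons; the higher nuclear charge on Ti (Z=22) contracts it more, so Ti4+ < Sc3+. That makes Ti4+ the one sitting a position early relative to where it belongs.

Ti4+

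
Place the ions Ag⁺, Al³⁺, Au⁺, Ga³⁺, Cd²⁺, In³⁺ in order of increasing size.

Work out protons and electrons: Al³⁺ (Z=13, 10 e⁻), Ga³⁺ (Z=31, 28 e⁻), In³⁺ (Z=49, 46 e⁻), Cd²⁺ (Z=48, 46 e⁻), Ag⁺ (Z=47, 46 e⁻), Au⁺ (Z=79, 78 e⁻). Al³⁺ < Ga³⁺ (same group, period 3 vs 4); Ga³⁺ < In³⁺ (same group, 1 shell fewer); In³⁺ < Cd²⁺ (both 46 e⁻, Z=49>48); Cd²⁺ < Ag⁺ (both 46 e⁻, Z=48>47); Ag⁺ < Au⁺ (same group, 1 shell fewer).

Al³⁺ < Ga³⁺ < In³⁺ < Cd²⁺ < Ag⁺ < Au⁺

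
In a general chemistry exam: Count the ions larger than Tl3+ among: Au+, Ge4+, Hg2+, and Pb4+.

Ge4+: 28 e⁻, Z=32, Pb4+: 78 e⁻, Z=82, Tl3+: 78 e⁻, Z=81, Hg2+: 78 e⁻, Z=80, Au+: 78 e⁻, Z=79. Ge4+ < Pb4+ (same group, 2 shells fewer); Pb4+ < Tl3+ (isoelectronic, higher Z=82 is smaller); Tl3+ < Hg2+ (isoelectronic, higher Z=81 is smaller); Hg2+ < Au+ (isoelectronic, higher Z=80 is smaller).
Ordering all of them (including Tl3+) by radius gives Ge4+ < Pb4+ < Tl3+ < Hg2+ < Au+. So 2 are larger.

2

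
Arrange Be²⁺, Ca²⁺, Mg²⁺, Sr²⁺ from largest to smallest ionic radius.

Sr²⁺ > Ca²⁺ > Mg²⁺ > Be²⁺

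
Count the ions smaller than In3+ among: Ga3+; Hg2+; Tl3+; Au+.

Work out protons and electrons: Ga3+: 28 e⁻, Z=31, In3+: 46 e⁻, Z=49, Tl3+: 78 e⁻, Z=81, Hg2+: 78 e⁻, Z=80, Au+: 78 e⁻, Z=79. Ga3+ < In3+ (same group, 1 shell fewer); In3+ < Tl3+ (same group, 1 shell fewer); Tl3+ < Hg2+ (both 78 e⁻, Z=81>80); Hg2+ < Au+ (isoelectronic, higher Z=80 is smaller).
Placing each against In3+: smaller — Ga3+; larger — Tl3+, Hg2+, Au+. That's 1.

1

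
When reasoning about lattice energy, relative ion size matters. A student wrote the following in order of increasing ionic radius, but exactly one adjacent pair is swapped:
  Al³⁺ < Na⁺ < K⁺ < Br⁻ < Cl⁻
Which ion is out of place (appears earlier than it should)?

Br⁻

Check each adjacent pair. Br⁻ and Cl⁻ are reversed: Cl⁻ and Br⁻ are in one column with the same charge; the lighter period-3 ion has one fewer shell and is smaller. No other neighbouring pair contradicts the periodic trends, so Br⁻ is the ion listed too early.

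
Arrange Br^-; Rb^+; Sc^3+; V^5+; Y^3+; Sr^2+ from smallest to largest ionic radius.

V^5+ < Sc^3+ < Y^3+ < Sr^2+ < Rb^+ < Br^-

V^5+: 18 e⁻, Z=23, Sc^3+: 18 e⁻, Z=21, Y^3+: 36 e⁻, Z=39, Sr^2+: 36 e⁻, Z=38, Rb^+: 36 e⁻, Z=37, Br^-: 36 e⁻, Z=35. V^5+ < Sc^3+ (both 18 e⁻, Z=23>21); Sc^3+ < Y^3+ (same group, period 4 vs 5); Y^3+ < Sr^2+ (isoelectronic, higher Z=39 is smaller); Sr^2+ < Rb^+ (both 36 e⁻, Z=38>37); Rb^+ < Br^- (both 36 e⁻, Z=37>35).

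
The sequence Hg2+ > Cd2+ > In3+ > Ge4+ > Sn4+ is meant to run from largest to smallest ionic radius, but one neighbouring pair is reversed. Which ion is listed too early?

Compare adjacent ions: same group and charge — period 4 sits above period 5, so Ge4+ is smaller — yet in this decreasing list Ge4+ sits before Sn4+. Nothing else is reversed, so Ge4+ should move one place to the right.

Ge4+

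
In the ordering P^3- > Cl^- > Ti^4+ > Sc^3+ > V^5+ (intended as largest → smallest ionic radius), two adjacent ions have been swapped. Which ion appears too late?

The pair Ti^4+, Sc^3+ is the wrong way round — Ti^4+ and Sc^3+ share 18 electrons; the higher nuclear charge on Ti (Z=22) contracts it more, so Ti^4+ < Sc^3+. All other adjacent pairs agree with periodic trends, so Sc^3+ is the misplaced ion.

Sc^3+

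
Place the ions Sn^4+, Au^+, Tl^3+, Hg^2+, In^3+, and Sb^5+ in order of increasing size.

First list Z and electron count for each: Sb^5+ has 46 e⁻ (Z=51), Sn^4+ has 46 e⁻ (Z=50), In^3+ has 46 e⁻ (Z=49), Tl^3+ has 78 e⁻ (Z=81), Hg^2+ has 78 e⁻ (Z=80), Au^+ has 78 e⁻ (Z=79). Sb^5+ < Sn^4+ (isoelectronic, higher Z=51 is smaller); Sn^4+ < In^3+ (both 46 e⁻, Z=50>49); In^3+ < Tl^3+ (same group, period 5 vs 6); Tl^3+ < Hg^2+ (isoelectronic, higher Z=81 is smaller); Hg^2+ < Au^+ (isoelectronic, higher Z=80 is smaller).

Sb^5+ < Sn^4+ < In^3+ < Tl^3+ < Hg^2+ < Au^+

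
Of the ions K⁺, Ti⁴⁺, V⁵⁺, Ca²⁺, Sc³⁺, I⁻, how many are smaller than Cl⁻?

V⁵⁺ (Z=23, 18 e⁻), Ti⁴⁺ (Z=22, 18 e⁻), Sc³⁺ (Z=21, 18 e⁻), Ca²⁺ (Z=20, 18 e⁻), K⁺ (Z=19, 18 e⁻), Cl⁻ (Z=17, 18 e⁻), I⁻ (Z=53, 54 e⁻). V⁵⁺ < Ti⁴⁺ (isoelectronic, higher Z=23 is smaller); Ti⁴⁺ < Sc³⁺ (both 18 e⁻, Z=22>21); Sc³⁺ < Ca²⁺ (both 18 e⁻, Z=21>20); Ca²⁺ < K⁺ (both 18 e⁻, Z=20>19); K⁺ < Cl⁻ (both 18 e⁻, Z=19>17); Cl⁻ < I⁻ (same group, period 3 vs 5).
Relative to Cl⁻, the ions that are smaller are V⁵⁺, Ti⁴⁺, Sc³⁺, Ca²⁺, K⁺. That's 5.

5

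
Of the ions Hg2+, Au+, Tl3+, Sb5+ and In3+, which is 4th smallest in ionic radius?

Hg2+

Tabulating Z and e⁻: Sb5+: 46 e⁻, Z=51, In3+: 46 e⁻, Z=49, Tl3+: 78 e⁻, Z=81, Hg2+: 78 e⁻, Z=80, Au+: 78 e⁻, Z=79. Sb5+ < In3+ (isoelectronic, higher Z=51 is smaller); In3+ < Tl3+ (same group, 1 shell fewer); Tl3+ < Hg2+ (isoelectronic, higher Z=81 is smaller); Hg2+ < Au+ (isoelectronic, higher Z=80 is smaller).
So the order is Sb5+ < In3+ < Tl3+ < Hg2+ < Au+; the 4th-smallest ion is Hg2+.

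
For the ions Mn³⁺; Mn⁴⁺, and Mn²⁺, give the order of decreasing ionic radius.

Mn²⁺ > Mn³⁺ > Mn⁴⁺

These are all Mn ions. Removing more electrons (higher positive charge) pulls the remaining electrons in closer, so Mn⁴⁺ is smallest and Mn²⁺ is largest.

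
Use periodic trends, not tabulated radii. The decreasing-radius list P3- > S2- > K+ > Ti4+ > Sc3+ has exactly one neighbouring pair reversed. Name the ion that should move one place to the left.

Compare adjacent ions: Ti4+ and Sc3+ share 18 electrons; the higher nuclear charge on Ti (Z=22) contracts it more, so Ti4+ < Sc3+ — yet in this decreasing list Ti4+ sits before Sc3+. Nothing else is reversed, so Sc3+ should move one place to the left.

Sc3+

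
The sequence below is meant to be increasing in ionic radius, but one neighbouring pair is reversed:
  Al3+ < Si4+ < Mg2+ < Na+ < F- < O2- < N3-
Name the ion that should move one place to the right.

Al3+

The pair Al3+, Si4+ is the wrong way round — they are isoelectronic (10 e⁻) and Si has more protons than Al (14 vs 13), making Si4+ smaller. All other adjacent pairs agree with periodic trends, so Al3+ is the misplaced ion.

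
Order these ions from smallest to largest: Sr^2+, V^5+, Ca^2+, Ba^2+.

V^5+ < Ca^2+ < Sr^2+ < Ba^2+

V^5+ (Z=23, 18 e⁻), Ca^2+ (Z=20, 18 e⁻), Sr^2+ (Z=38, 36 e⁻), Ba^2+ (Z=56, 54 e⁻). V^5+ < Ca^2+ (both 18 e⁻, Z=23>20); Ca^2+ < Sr^2+ (same group, 1 shell fewer); Sr^2+ < Ba^2+ (same group, 1 shell fewer).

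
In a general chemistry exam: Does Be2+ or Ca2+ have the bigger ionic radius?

Same group, same charge. Going down the group adds an extra shell of electrons, so the ion gets larger: Be2+ is highest in the group and smallest.

Ca2+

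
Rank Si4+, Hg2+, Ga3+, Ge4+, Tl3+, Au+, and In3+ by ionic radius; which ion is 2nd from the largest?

Tabulating Z and e⁻: Si4+ has 10 e⁻ (Z=14), Ge4+ has 28 e⁻ (Z=32), Ga3+ has 28 e⁻ (Z=31), In3+ has 46 e⁻ (Z=49), Tl3+ has 78 e⁻ (Z=81), Hg2+ has 78 e⁻ (Z=80), Au+ has 78 e⁻ (Z=79). Si4+ < Ge4+ (same group, 1 shell fewer); Ge4+ < Ga3+ (both 28 e⁻, Z=32>31); Ga3+ < In3+ (same group, 1 shell fewer); In3+ < Tl3+ (same group, period 5 vs 6); Tl3+ < Hg2+ (isoelectronic, higher Z=81 is smaller); Hg2+ < Au+ (isoelectronic, higher Z=80 is smaller).
Ordering: Si4+ < Ge4+ < Ga3+ < In3+ < Tl3+ < Hg2+ < Au+. The 2nd largest is Hg2+.

Hg2+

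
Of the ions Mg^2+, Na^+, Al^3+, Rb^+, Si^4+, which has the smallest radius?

Tabulating Z and e⁻: Si^4+ (Z=14, 10 e⁻), Al^3+ (Z=13, 10 e⁻), Mg^2+ (Z=12, 10 e⁻), Na^+ (Z=11, 10 e⁻), Rb^+ (Z=37, 36 e⁻). Si^4+ < Al^3+ (both 10 e⁻, Z=14>13); Al^3+ < Mg^2+ (isoelectronic, higher Z=13 is smaller); Mg^2+ < Na^+ (isoelectronic, higher Z=12 is smaller); Na^+ < Rb^+ (same group, 2 shells fewer).

Si^4+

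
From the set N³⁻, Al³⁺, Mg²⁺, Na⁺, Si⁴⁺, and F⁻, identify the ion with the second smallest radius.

Al³⁺

Isoelectronic series (10 e⁻ each). Size is set by nuclear charge: more protons means a smaller ion. Si⁴⁺ (Z=14), Al³⁺ (Z=13), Mg²⁺ (Z=12), Na⁺ (Z=11), F⁻ (Z=9), N³⁻ (Z=7).
So the order is Si⁴⁺ < Al³⁺ < Mg²⁺ < Na⁺ < F⁻ < N³⁻; the 2nd-smallest ion is Al³⁺.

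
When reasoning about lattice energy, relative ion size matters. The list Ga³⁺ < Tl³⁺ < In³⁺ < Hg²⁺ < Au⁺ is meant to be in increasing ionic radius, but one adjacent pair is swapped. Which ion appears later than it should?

In³⁺

The pair Tl³⁺, In³⁺ is the wrong way round — In³⁺ and Tl³⁺ are in one column with the same charge; the lighter period-5 ion has one fewer shell and is smaller. All other adjacent pairs agree with periodic trends, so In³⁺ is the misplaced ion.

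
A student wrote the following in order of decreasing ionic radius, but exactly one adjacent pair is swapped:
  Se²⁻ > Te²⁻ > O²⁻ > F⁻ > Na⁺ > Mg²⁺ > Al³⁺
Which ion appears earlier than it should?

The pair Se²⁻, Te²⁻ is the wrong way round — same group and charge — period 4 sits above period 5, so Se²⁻ is smaller. All other adjacent pairs agree with periodic trends, so Se²⁻ is the misplaced ion.

Se²⁻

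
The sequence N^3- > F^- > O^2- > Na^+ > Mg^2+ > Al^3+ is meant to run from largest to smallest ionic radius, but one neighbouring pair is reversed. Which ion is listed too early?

F^-

Scanning neighbour by neighbour, only F^-/O^2- violates a trend: F^- and O^2- share 10 electrons; the higher nuclear charge on F (Z=9) contracts it more, so F^- < O^2-. That makes F^- the one sitting a position early relative to where it belongs.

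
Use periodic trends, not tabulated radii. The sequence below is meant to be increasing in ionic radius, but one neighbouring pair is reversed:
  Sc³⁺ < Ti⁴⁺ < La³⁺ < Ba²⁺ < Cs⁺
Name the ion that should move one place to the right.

Sc³⁺

Compare adjacent ions: Ti⁴⁺ and Sc³⁺ share 18 electrons; the higher nuclear charge on Ti (Z=22) contracts it more, so Ti⁴⁺ < Sc³⁺ — yet in this increasing list Sc³⁺ sits before Ti⁴⁺. Nothing else is reversed, so Sc³⁺ should move one place to the right.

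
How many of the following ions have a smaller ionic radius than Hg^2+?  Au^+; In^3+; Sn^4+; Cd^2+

3

Work out protons and electrons: Sn^4+ has 46 e⁻ (Z=50), In^3+ has 46 e⁻ (Z=49), Cd^2+ has 46 e⁻ (Z=48), Hg^2+ has 78 e⁻ (Z=80), Au^+ has 78 e⁻ (Z=79). Sn^4+ < In^3+ (both 46 e⁻, Z=50>49); In^3+ < Cd^2+ (isoelectronic, higher Z=49 is smaller); Cd^2+ < Hg^2+ (same group, period 5 vs 6); Hg^2+ < Au^+ (both 78 e⁻, Z=80>79).
Ordering all of them (including Hg^2+) by radius gives Sn^4+ < In^3+ < Cd^2+ < Hg^2+ < Au^+. So 3 are smaller.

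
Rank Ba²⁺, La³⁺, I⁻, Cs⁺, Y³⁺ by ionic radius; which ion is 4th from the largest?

Work out protons and electrons: Y³⁺: 36 e⁻, Z=39, La³⁺: 54 e⁻, Z=57, Ba²⁺: 54 e⁻, Z=56, Cs⁺: 54 e⁻, Z=55, I⁻: 54 e⁻, Z=53. Y³⁺ < La³⁺ (same group, period 5 vs 6); La³⁺ < Ba²⁺ (both 54 e⁻, Z=57>56); Ba²⁺ < Cs⁺ (isoelectronic, higher Z=56 is smaller); Cs⁺ < I⁻ (isoelectronic, higher Z=55 is smaller).
Ordering: Y³⁺ < La³⁺ < Ba²⁺ < Cs⁺ < I⁻. The 4th largest is La³⁺.

La³⁺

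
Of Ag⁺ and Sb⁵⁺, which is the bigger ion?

Ag⁺

Each ion has 46 electrons. The ranking follows nuclear charge in reverse — greater Z gives a smaller radius. Sb⁵⁺ (Z=51), Ag⁺ (Z=47).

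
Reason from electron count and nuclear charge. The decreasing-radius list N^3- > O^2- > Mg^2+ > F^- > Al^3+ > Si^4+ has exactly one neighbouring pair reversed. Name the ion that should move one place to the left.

F^-

The pair Mg^2+, F^- is the wrong way round — Mg^2+ and F^- share 10 electrons; the higher nuclear charge on Mg (Z=12) contracts it more, so Mg^2+ < F^-. All other adjacent pairs agree with periodic trends, so F^- is the misplaced ion.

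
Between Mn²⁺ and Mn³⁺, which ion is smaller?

Same element, different charge: the more highly charged cation has fewer electrons and a greater effective nuclear charge per electron, making Mn³⁺ the smallest.

Mn³⁺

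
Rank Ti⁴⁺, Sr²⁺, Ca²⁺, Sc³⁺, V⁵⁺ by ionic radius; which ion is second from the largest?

Electron counts and nuclear charges: V⁵⁺ has 18 e⁻ (Z=23), Ti⁴⁺ has 18 e⁻ (Z=22), Sc³⁺ has 18 e⁻ (Z=21), Ca²⁺ has 18 e⁻ (Z=20), Sr²⁺ has 36 e⁻ (Z=38). V⁵⁺ < Ti⁴⁺ (both 18 e⁻, Z=23>22); Ti⁴⁺ < Sc³⁺ (both 18 e⁻, Z=22>21); Sc³⁺ < Ca²⁺ (isoelectronic, higher Z=21 is smaller); Ca²⁺ < Sr²⁺ (same group, period 4 vs 5).
Ordering: V⁵⁺ < Ti⁴⁺ < Sc³⁺ < Ca²⁺ < Sr²⁺. The second largest is Ca²⁺.

Ca²⁺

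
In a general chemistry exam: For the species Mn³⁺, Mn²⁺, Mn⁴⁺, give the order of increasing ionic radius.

Mn⁴⁺ < Mn³⁺ < Mn²⁺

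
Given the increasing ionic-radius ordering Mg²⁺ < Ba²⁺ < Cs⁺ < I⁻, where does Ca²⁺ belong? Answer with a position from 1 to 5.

Tabulating Z and e⁻: Mg²⁺: 10 e⁻, Z=12, Ca²⁺: 18 e⁻, Z=20, Ba²⁺: 54 e⁻, Z=56, Cs⁺: 54 e⁻, Z=55, I⁻: 54 e⁻, Z=53. Mg²⁺ < Ca²⁺ (same group, 1 shell fewer); Ca²⁺ < Ba²⁺ (same group, 2 shells fewer); Ba²⁺ < Cs⁺ (both 54 e⁻, Z=56>55); Cs⁺ < I⁻ (both 54 e⁻, Z=55>53).
With Ca²⁺ included the full order is Mg²⁺ < Ca²⁺ < Ba²⁺ < Cs⁺ < I⁻, so it takes position 2.

2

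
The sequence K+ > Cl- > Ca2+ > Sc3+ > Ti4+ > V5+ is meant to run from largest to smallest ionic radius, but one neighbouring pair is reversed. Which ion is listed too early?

Check each adjacent pair. K+ and Cl- are reversed: they are isoelectronic (18 e⁻) and K has more protons than Cl (19 vs 17), making K+ smaller. No other neighbouring pair contradicts the periodic trends, so K+ is the ion listed too early.

K+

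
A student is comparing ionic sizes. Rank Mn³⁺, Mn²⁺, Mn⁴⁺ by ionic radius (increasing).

These are all Mn ions. Removing more electrons (higher positive charge) pulls the remaining electrons in closer, so Mn⁴⁺ is smallest and Mn²⁺ is largest.

Mn⁴⁺ < Mn³⁺ < Mn²⁺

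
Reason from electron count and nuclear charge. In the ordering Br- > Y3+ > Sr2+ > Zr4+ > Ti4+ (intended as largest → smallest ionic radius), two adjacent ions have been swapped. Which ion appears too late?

Check each adjacent pair. Y3+ and Sr2+ are reversed: they are isoelectronic (36 e⁻) and Y has more protons than Sr (39 vs 38), making Y3+ smaller. No other neighbouring pair contradicts the periodic trends, so Sr2+ is the ion listed too late.

Sr2+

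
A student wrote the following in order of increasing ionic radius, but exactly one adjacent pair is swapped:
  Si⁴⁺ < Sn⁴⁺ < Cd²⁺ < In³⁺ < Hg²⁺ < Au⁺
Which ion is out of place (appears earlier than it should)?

Scanning neighbour by neighbour, only Cd²⁺/In³⁺ violates a trend: In³⁺ and Cd²⁺ share 46 electrons; the higher nuclear charge on In (Z=49) contracts it more, so In³⁺ < Cd²⁺. That makes Cd²⁺ the one sitting a position early relative to where it belongs.

Cd²⁺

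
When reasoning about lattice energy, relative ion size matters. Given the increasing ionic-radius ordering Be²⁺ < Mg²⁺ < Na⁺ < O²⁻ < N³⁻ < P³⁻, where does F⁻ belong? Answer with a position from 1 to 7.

4

Tabulating Z and e⁻: Be²⁺ (Z=4, 2 e⁻), Mg²⁺ (Z=12, 10 e⁻), Na⁺ (Z=11, 10 e⁻), F⁻ (Z=9, 10 e⁻), O²⁻ (Z=8, 10 e⁻), N³⁻ (Z=7, 10 e⁻), P³⁻ (Z=15, 18 e⁻). Be²⁺ < Mg²⁺ (same group, period 2 vs 3); Mg²⁺ < Na⁺ (both 10 e⁻, Z=12>11); Na⁺ < F⁻ (isoelectronic, higher Z=11 is smaller); F⁻ < O²⁻ (isoelectronic, higher Z=9 is smaller); O²⁻ < N³⁻ (both 10 e⁻, Z=8>7); N³⁻ < P³⁻ (same group, 1 shell fewer).
With F⁻ included the full order is Be²⁺ < Mg²⁺ < Na⁺ < F⁻ < O²⁻ < N³⁻ < P³⁻, so it takes position 4.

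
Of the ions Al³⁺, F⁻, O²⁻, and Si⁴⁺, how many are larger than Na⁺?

2

Isoelectronic series (10 e⁻ each). Size is set by nuclear charge: more protons means a smaller ion. Si⁴⁺ (Z=14), Al³⁺ (Z=13), Na⁺ (Z=11), F⁻ (Z=9), O²⁻ (Z=8).
Placing each against Na⁺: smaller — Si⁴⁺, Al³⁺; larger — F⁻, O²⁻. So 2 are larger.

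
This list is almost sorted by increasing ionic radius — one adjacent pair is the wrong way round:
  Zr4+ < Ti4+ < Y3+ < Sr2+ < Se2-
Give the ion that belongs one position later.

Zr4+

Scanning neighbour by neighbour, only Zr4+/Ti4+ violates a trend: both in group 4 with the same charge; Ti4+ (period 4) has the smaller radius. That makes Zr4+ the one sitting a position early relative to where it belongs.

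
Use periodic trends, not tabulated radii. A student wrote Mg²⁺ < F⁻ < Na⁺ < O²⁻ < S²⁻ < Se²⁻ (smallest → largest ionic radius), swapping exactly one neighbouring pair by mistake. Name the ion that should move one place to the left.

The pair F⁻, Na⁺ is the wrong way round — Na⁺ and F⁻ share 10 electrons; the higher nuclear charge on Na (Z=11) contracts it more, so Na⁺ < F⁻. All other adjacent pairs agree with periodic trends, so Na⁺ is the misplaced ion.

Na⁺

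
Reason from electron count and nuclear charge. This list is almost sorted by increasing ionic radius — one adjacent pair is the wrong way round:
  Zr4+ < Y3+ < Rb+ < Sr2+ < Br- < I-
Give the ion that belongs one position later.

The pair Rb+, Sr2+ is the wrong way round — Sr2+ and Rb+ share 36 electrons; the higher nuclear charge on Sr (Z=38) contracts it more, so Sr2+ < Rb+. All other adjacent pairs agree with periodic trends, so Rb+ is the misplaced ion.

Rb+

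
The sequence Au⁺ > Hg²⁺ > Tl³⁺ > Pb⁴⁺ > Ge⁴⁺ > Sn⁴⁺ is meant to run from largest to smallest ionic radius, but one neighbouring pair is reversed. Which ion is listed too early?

Scanning neighbour by neighbour, only Ge⁴⁺/Sn⁴⁺ violates a trend: Ge⁴⁺ and Sn⁴⁺ are in one column with the same charge; the lighter period-4 ion has one fewer shell and is smaller. That makes Ge⁴⁺ the one sitting a position early relative to where it belongs.

Ge⁴⁺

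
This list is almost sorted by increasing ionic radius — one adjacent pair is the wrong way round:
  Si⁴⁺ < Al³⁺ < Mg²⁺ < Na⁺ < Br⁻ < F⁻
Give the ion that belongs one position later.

Br⁻

Compare adjacent ions: F⁻ and Br⁻ are in one column with the same charge; the lighter period-2 ion has 2 fewer shells and is smaller — yet in this increasing list Br⁻ sits before F⁻. Nothing else is reversed, so Br⁻ should move one place to the right.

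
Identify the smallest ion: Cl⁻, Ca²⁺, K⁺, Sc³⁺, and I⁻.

Work out protons and electrons: Sc³⁺: 18 e⁻, Z=21, Ca²⁺: 18 e⁻, Z=20, K⁺: 18 e⁻, Z=19, Cl⁻: 18 e⁻, Z=17, I⁻: 54 e⁻, Z=53. Sc³⁺ < Ca²⁺ (isoelectronic, higher Z=21 is smaller); Ca²⁺ < K⁺ (isoelectronic, higher Z=20 is smaller); K⁺ < Cl⁻ (isoelectronic, higher Z=19 is smaller); Cl⁻ < I⁻ (same group, period 3 vs 5).

Sc³⁺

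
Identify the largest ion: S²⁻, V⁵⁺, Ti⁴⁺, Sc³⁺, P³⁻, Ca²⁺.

P³⁻

All of these have 18 electrons (isoelectronic). With the same electron cloud, the ion with the most protons pulls it in tightest. Nuclear charges: V⁵⁺ (Z=23), Ti⁴⁺ (Z=22), Sc³⁺ (Z=21), Ca²⁺ (Z=20), S²⁻ (Z=16), P³⁻ (Z=15). Highest Z is smallest.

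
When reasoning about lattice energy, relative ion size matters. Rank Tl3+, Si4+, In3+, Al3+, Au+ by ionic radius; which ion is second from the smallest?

First list Z and electron count for each: Si4+ has 10 e⁻ (Z=14), Al3+ has 10 e⁻ (Z=13), In3+ has 46 e⁻ (Z=49), Tl3+ has 78 e⁻ (Z=81), Au+ has 78 e⁻ (Z=79). Si4+ < Al3+ (both 10 e⁻, Z=14>13); Al3+ < In3+ (same group, 2 shells fewer); In3+ < Tl3+ (same group, period 5 vs 6); Tl3+ < Au+ (isoelectronic, higher Z=81 is smaller).
Ordering: Si4+ < Al3+ < In3+ < Tl3+ < Au+. The second smallest is Al3+.

Al3+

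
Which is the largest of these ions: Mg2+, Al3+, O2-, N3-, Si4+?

Isoelectronic series (10 e⁻ each). Size is set by nuclear charge: more protons means a smaller ion. Si4+ (Z=14), Al3+ (Z=13), Mg2+ (Z=12), O2- (Z=8), N3- (Z=7).

N3-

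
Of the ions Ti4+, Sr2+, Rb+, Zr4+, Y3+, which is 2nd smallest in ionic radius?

Zr4+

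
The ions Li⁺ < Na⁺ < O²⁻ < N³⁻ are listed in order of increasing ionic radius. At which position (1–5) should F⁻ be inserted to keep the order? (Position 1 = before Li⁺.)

3

Work out protons and electrons: Li⁺: 2 e⁻, Z=3, Na⁺: 10 e⁻, Z=11, F⁻: 10 e⁻, Z=9, O²⁻: 10 e⁻, Z=8, N³⁻: 10 e⁻, Z=7. Li⁺ < Na⁺ (same group, period 2 vs 3); Na⁺ < F⁻ (both 10 e⁻, Z=11>9); F⁻ < O²⁻ (both 10 e⁻, Z=9>8); O²⁻ < N³⁻ (isoelectronic, higher Z=8 is smaller).
With F⁻ included the full order is Li⁺ < Na⁺ < F⁻ < O²⁻ < N³⁻, so it takes position 3.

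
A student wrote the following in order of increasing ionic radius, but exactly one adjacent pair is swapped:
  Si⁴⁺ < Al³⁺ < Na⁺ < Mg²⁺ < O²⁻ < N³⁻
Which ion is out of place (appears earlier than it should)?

Na⁺

Scanning neighbour by neighbour, only Na⁺/Mg²⁺ violates a trend: both have 10 electrons but Z(Mg)=12 > Z(Na)=11, so Mg²⁺ should be the smaller of the two. That makes Na⁺ the one sitting a position early relative to where it belongs.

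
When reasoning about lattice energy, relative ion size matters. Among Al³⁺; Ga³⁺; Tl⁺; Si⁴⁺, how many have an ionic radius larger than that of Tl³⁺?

Work out protons and electrons: Si⁴⁺ has 10 e⁻ (Z=14), Al³⁺ has 10 e⁻ (Z=13), Ga³⁺ has 28 e⁻ (Z=31), Tl³⁺ has 78 e⁻ (Z=81), Tl⁺ has 80 e⁻ (Z=81). Si⁴⁺ < Al³⁺ (isoelectronic, higher Z=14 is smaller); Al³⁺ < Ga³⁺ (same group, period 3 vs 4); Ga³⁺ < Tl³⁺ (same group, period 4 vs 6); Tl³⁺ < Tl⁺ (higher charge on the same element).
Ordering all of them (including Tl³⁺) by radius gives Si⁴⁺ < Al³⁺ < Ga³⁺ < Tl³⁺ < Tl⁺. Count: 1.

1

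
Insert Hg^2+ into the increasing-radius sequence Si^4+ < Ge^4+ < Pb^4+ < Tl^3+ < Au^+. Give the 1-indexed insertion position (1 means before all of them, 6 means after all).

Tabulating Z and e⁻: Si^4+: 10 e⁻, Z=14, Ge^4+: 28 e⁻, Z=32, Pb^4+: 78 e⁻, Z=82, Tl^3+: 78 e⁻, Z=81, Hg^2+: 78 e⁻, Z=80, Au^+: 78 e⁻, Z=79. Si^4+ < Ge^4+ (same group, 1 shell fewer); Ge^4+ < Pb^4+ (same group, 2 shells fewer); Pb^4+ < Tl^3+ (both 78 e⁻, Z=82>81); Tl^3+ < Hg^2+ (isoelectronic, higher Z=81 is smaller); Hg^2+ < Au^+ (both 78 e⁻, Z=80>79).
With Hg^2+ included the full order is Si^4+ < Ge^4+ < Pb^4+ < Tl^3+ < Hg^2+ < Au^+, so it takes position 5.

5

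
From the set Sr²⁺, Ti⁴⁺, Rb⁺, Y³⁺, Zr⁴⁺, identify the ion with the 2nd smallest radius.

Zr⁴⁺

Tabulating Z and e⁻: Ti⁴⁺ (Z=22, 18 e⁻), Zr⁴⁺ (Z=40, 36 e⁻), Y³⁺ (Z=39, 36 e⁻), Sr²⁺ (Z=38, 36 e⁻), Rb⁺ (Z=37, 36 e⁻). Ti⁴⁺ < Zr⁴⁺ (same group, period 4 vs 5); Zr⁴⁺ < Y³⁺ (isoelectronic, higher Z=40 is smaller); Y³⁺ < Sr²⁺ (isoelectronic, higher Z=39 is smaller); Sr²⁺ < Rb⁺ (both 36 e⁻, Z=38>37).
So the order is Ti⁴⁺ < Zr⁴⁺ < Y³⁺ < Sr²⁺ < Rb⁺; the 2nd-smallest ion is Zr⁴⁺.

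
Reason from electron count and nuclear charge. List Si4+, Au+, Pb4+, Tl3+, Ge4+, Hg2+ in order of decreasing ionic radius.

Tabulating Z and e⁻: Si4+ has 10 e⁻ (Z=14), Ge4+ has 28 e⁻ (Z=32), Pb4+ has 78 e⁻ (Z=82), Tl3+ has 78 e⁻ (Z=81), Hg2+ has 78 e⁻ (Z=80), Au+ has 78 e⁻ (Z=79). Si4+ < Ge4+ (same group, 1 shell fewer); Ge4+ < Pb4+ (same group, 2 shells fewer); Pb4+ < Tl3+ (isoelectronic, higher Z=82 is smaller); Tl3+ < Hg2+ (isoelectronic, higher Z=81 is smaller); Hg2+ < Au+ (isoelectronic, higher Z=80 is smaller).

Au+ > Hg2+ > Tl3+ > Pb4+ > Ge4+ > Si4+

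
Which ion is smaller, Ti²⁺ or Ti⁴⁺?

Ti⁴⁺

These are all Ti ions. Removing more electrons (higher positive charge) pulls the remaining electrons in closer, so Ti⁴⁺ is smallest and Ti²⁺ is largest.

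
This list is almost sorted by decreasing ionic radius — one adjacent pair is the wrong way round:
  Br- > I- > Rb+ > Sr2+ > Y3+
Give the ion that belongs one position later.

Br-

Compare adjacent ions: both in group 17 with the same charge; Br- (period 4) has the smaller radius — yet in this decreasing list Br- sits before I-. Nothing else is reversed, so Br- should move one place to the right.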